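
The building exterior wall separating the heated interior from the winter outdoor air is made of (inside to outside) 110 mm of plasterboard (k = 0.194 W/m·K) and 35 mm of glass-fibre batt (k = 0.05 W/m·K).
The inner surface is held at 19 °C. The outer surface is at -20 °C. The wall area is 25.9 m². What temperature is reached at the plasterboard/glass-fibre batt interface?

T ≈ 1.55 °C

Series thermal resistances:
R_plasterboard = L/(kA) = 0.11/(0.194×25.9) = 0.02189 K/W
R_glass-fibre batt = L/(kA) = 0.035/(0.05×25.9) = 0.02703 K/W
R_total = 0.04892 K/W;  Q = ΔT/R_total = 39/0.04892 = 797.2 W
T_interface = T_inner − Q·ΣR(inner→interface) = 19 − 797×0.02189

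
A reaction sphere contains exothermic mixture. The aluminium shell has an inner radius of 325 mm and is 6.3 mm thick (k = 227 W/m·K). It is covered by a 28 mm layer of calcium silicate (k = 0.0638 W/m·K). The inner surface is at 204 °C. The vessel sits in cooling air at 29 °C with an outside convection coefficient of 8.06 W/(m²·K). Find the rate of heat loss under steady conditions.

Q ≈ 473 W

For a spherical shell R = (1/r₁ − 1/r₂)/(4πk); film R = 1/(h·4πr²). In series:
R_aluminium shell = (1/0.325 − 1/0.3313)/(4π×227) = 2.051×10^-5 K/W
R_calcium silicate = (1/0.3313 − 1/0.3593)/(4π×0.0638) = 0.2934 K/W
R_outer film = 1/(h·4πr_o²) = 1/(8.06×4π×0.3593²) = 0.07648 K/W
R_total = 0.3699 K/W
Q = ΔT/R_total = 175/0.3699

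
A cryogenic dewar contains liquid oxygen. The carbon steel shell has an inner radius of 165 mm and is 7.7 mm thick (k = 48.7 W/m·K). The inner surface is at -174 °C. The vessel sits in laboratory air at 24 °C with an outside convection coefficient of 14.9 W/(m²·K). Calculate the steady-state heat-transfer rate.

For a spherical shell R = (1/r₁ − 1/r₂)/(4πk); film R = 1/(h·4πr²). In series:
R_carbon steel shell = (1/0.165 − 1/0.1727)/(4π×48.7) = 4.415×10^-4 K/W
R_outer film = 1/(h·4πr_o²) = 1/(14.9×4π×0.1727²) = 0.1791 K/W
R_total = 0.1795 K/W
Q = ΔT/R_total = 198/0.1795

Q ≈ 1100 W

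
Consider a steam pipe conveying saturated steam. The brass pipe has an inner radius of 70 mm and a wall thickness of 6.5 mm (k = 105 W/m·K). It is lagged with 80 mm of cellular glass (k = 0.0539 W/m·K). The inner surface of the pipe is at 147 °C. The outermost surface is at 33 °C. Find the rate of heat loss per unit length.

q′ ≈ 53.9 W/m

Treating each annulus and film as a series resistance:
R_brass pipe wall = ln(76.5/70)/(2π×105×1) = 1.346×10^-4 K/W
R_cellular glass = ln(156.5/76.5)/(2π×0.0539×1) = 2.113 K/W
R_total = 2.114 K/W
Q = ΔT/R_total = 114/2.114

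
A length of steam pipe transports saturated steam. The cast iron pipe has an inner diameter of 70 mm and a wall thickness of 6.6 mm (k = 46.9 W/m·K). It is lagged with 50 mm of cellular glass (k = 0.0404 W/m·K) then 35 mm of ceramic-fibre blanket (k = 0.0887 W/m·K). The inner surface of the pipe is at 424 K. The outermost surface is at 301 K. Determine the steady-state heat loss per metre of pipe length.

Cylindrical conduction, so R = ln(r₂/r₁)/(2πkL) per layer, in series:
R_cast iron pipe wall = ln(41.6/35)/(2π×46.9×1) = 5.862×10^-4 K/W
R_cellular glass = ln(91.6/41.6)/(2π×0.0404×1) = 3.11 K/W
R_ceramic-fibre blanket = ln(126.6/91.6)/(2π×0.0887×1) = 0.5806 K/W
R_total = 3.691 K/W
Q = ΔT/R_total = 123/3.691

q′ ≈ 33.3 W/m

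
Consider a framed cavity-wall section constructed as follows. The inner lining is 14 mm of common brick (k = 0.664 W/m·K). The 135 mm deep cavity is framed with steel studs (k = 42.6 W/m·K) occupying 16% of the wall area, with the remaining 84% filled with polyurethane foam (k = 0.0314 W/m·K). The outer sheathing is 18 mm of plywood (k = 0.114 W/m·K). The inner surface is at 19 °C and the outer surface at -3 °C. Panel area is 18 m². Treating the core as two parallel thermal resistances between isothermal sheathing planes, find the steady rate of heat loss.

Q ≈ 1990 W

Sheathing layers in series; stud and cavity paths in parallel between them.
R_inner = 0.014/(0.664×18) = 0.001171 K/W
R_stud  = 0.135/(42.6×0.16×18) = 0.0011 K/W
R_cav   = 0.135/(0.0314×0.84×18) = 0.2843 K/W
1/R_core = 1/R_stud + 1/R_cav → R_core = 0.001096 K/W
R_outer = 0.018/(0.114×18) = 0.008772 K/W
R_total = 0.01104 K/W
Q = ΔT/R_total = 22/0.01104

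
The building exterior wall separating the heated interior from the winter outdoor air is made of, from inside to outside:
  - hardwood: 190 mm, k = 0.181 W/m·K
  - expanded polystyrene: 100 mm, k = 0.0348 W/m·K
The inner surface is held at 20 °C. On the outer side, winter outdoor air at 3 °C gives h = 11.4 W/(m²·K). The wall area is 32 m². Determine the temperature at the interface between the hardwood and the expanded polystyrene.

Thermal resistances in series:
R_hardwood = L/(kA) = 0.19/(0.181×32) = 0.0328 K/W
R_expanded polystyrene = L/(kA) = 0.1/(0.0348×32) = 0.0898 K/W
R_outer film = 1/(h_o·A) = 1/(11.4×32) = 0.002741 K/W
R_total = 0.1253 K/W;  Q = ΔT/R_total = 17/0.1253 = 135.6 W
T_interface = T_inner − Q·ΣR(inner→interface) = 20 − 136×0.0328

T ≈ 15.6 °C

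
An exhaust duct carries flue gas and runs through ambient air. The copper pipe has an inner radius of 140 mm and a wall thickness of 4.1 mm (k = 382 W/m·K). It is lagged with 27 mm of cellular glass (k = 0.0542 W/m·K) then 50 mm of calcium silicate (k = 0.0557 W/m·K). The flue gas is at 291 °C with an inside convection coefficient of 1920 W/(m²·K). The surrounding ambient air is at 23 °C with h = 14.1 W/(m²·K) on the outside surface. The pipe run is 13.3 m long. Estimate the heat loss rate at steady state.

For a radial system each layer contributes R = ln(r_out/r_in)/(2πkL); films add R = 1/(hA).
R_inner film = 1/(h_i·2πr₁L) = 1/(1920×2π×0.14×13.3) = 4.452×10^-5 K/W
R_copper pipe wall = ln(144.1/140)/(2π×382×13.3) = 9.042×10^-7 K/W
R_cellular glass = ln(171.1/144.1)/(2π×0.0542×13.3) = 0.03792 K/W
R_calcium silicate = ln(221.1/171.1)/(2π×0.0557×13.3) = 0.05508 K/W
R_outer film = 1/(h_o·2πr_oL) = 1/(14.1×2π×0.2211×13.3) = 0.003838 K/W
R_total = 0.09688 K/W
Q = ΔT/R_total = 268/0.09688

Q ≈ 2770 W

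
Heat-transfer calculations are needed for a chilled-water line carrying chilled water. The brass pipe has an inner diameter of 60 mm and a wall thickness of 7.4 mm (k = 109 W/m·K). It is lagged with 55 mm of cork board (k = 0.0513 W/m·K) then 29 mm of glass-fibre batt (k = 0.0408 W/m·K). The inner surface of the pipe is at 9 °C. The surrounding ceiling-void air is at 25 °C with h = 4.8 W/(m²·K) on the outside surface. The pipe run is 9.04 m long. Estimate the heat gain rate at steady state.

Per-layer cylindrical resistances, series-summed:
R_brass pipe wall = ln(37.4/30)/(2π×109×9.04) = 3.561×10^-5 K/W
R_cork board = ln(92.4/37.4)/(2π×0.0513×9.04) = 0.3104 K/W
R_glass-fibre batt = ln(121.4/92.4)/(2π×0.0408×9.04) = 0.1178 K/W
R_outer film = 1/(h_o·2πr_oL) = 1/(4.8×2π×0.1214×9.04) = 0.03021 K/W
R_total = 0.4584 K/W
Q = ΔT/R_total = 16/0.4584

Q ≈ 34.9 W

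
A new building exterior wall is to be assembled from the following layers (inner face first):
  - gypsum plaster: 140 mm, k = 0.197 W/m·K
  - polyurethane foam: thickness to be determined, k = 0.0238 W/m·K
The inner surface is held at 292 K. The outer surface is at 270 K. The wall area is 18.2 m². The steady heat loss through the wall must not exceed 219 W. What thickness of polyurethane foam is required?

L ≈ 26.6 mm

Series thermal resistances:
R_gypsum plaster = L/(kA) = 0.14/(0.197×18.2) = 0.03905 K/W
Sum of the known resistances R_other = 0.03905 K/W
Required total resistance R_tot = ΔT/Q_allow = 22/219 = 0.1005 K/W
R_polyurethane foam = R_tot − R_other = 0.06141 K/W
L = R·k·A = 0.06141×0.0238×18.2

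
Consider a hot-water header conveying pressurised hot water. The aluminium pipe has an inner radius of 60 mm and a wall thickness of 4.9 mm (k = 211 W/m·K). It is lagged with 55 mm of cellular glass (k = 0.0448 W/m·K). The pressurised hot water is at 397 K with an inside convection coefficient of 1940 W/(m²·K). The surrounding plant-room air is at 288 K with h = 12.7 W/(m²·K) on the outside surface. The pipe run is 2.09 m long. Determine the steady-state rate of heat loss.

Q ≈ 99.6 W

For a radial system each layer contributes R = ln(r_out/r_in)/(2πkL); films add R = 1/(hA).
R_inner film = 1/(h_i·2πr₁L) = 1/(1940×2π×0.06×2.09) = 6.542×10^-4 K/W
R_aluminium pipe wall = ln(64.9/60)/(2π×211×2.09) = 2.833×10^-5 K/W
R_cellular glass = ln(119.9/64.9)/(2π×0.0448×2.09) = 1.043 K/W
R_outer film = 1/(h_o·2πr_oL) = 1/(12.7×2π×0.1199×2.09) = 0.05001 K/W
R_total = 1.094 K/W
Q = ΔT/R_total = 109/1.094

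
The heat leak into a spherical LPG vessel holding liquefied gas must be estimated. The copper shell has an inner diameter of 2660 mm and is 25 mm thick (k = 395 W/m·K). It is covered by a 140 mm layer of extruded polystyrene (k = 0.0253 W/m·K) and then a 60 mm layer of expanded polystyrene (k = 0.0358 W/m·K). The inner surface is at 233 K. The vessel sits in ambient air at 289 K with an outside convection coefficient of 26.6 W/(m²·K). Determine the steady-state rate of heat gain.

Radial (spherical) resistances in series:
R_copper shell = (1/1.33 − 1/1.355)/(4π×395) = 2.795×10^-6 K/W
R_extruded polystyrene = (1/1.355 − 1/1.495)/(4π×0.0253) = 0.2174 K/W
R_expanded polystyrene = (1/1.495 − 1/1.555)/(4π×0.0358) = 0.05737 K/W
R_outer film = 1/(h·4πr_o²) = 1/(26.6×4π×1.555²) = 0.001237 K/W
R_total = 0.276 K/W
Q = ΔT/R_total = 56/0.276

Q ≈ 203 W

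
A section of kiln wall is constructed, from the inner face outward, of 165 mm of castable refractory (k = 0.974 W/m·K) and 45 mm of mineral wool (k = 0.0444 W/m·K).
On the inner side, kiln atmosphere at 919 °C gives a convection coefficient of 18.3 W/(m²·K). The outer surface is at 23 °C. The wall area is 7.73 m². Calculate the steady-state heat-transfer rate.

Q ≈ 5600 W

Model the wall as resistances in series:
R_inner film = 1/(h_i·A) = 1/(18.3×7.73) = 0.007069 K/W
R_castable refractory = L/(kA) = 0.165/(0.974×7.73) = 0.02192 K/W
R_mineral wool = L/(kA) = 0.045/(0.0444×7.73) = 0.1311 K/W
R_total = 0.1601 K/W
Q = ΔT / R_total = 896 / 0.1601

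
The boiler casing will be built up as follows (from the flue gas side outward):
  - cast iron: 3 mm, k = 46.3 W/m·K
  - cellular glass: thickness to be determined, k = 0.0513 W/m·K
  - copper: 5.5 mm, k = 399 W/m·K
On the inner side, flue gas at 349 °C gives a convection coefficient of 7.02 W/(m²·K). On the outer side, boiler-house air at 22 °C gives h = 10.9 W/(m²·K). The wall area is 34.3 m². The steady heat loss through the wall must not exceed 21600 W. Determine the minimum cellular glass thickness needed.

L ≈ 14.6 mm

Thermal resistances in series:
R_inner film = 1/(h_i·A) = 1/(7.02×34.3) = 0.004153 K/W
R_cast iron = L/(kA) = 0.003/(46.3×34.3) = 1.889×10^-6 K/W
R_copper = L/(kA) = 0.0055/(399×34.3) = 4.019×10^-7 K/W
R_outer film = 1/(h_o·A) = 1/(10.9×34.3) = 0.002675 K/W
Sum of the known resistances R_other = 0.00683 K/W
Required total resistance R_tot = ΔT/Q_allow = 327/21600 = 0.01514 K/W
R_cellular glass = R_tot − R_other = 0.008309 K/W
L = R·k·A = 0.008309×0.0513×34.3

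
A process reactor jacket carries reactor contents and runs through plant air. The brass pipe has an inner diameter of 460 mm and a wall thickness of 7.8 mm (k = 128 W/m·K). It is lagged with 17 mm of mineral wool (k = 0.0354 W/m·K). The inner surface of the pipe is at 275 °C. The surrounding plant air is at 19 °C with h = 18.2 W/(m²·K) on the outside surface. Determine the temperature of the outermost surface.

Per-layer cylindrical resistances, series-summed:
R_brass pipe wall = ln(237.8/230)/(2π×128×1) = 4.147×10^-5 K/W
R_mineral wool = ln(254.8/237.8)/(2π×0.0354×1) = 0.3104 K/W
R_outer film = 1/(h_o·2πr_oL) = 1/(18.2×2π×0.2548×1) = 0.03432 K/W
R_total = 0.3448 K/W
Q = ΔT/R_total = 256/0.3448
Q = 742 W/m
T_interface = T_inner − Q·ΣR(inner→interface) = 275 − 742×0.3105

T ≈ 44.5 °C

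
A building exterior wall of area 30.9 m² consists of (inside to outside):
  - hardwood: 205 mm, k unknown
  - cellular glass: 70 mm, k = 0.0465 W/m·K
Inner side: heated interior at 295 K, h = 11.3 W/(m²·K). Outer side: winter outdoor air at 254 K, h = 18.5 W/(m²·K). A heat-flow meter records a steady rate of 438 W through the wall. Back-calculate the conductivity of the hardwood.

Model the wall as resistances in series:
R_inner film = 1/(h_i·A) = 1/(11.3×30.9) = 0.002864 K/W
R_cellular glass = L/(kA) = 0.07/(0.0465×30.9) = 0.04872 K/W
R_outer film = 1/(h_o·A) = 1/(18.5×30.9) = 0.001749 K/W
Sum of known resistances R_other = 0.05333 K/W
Total R = ΔT/Q = 41/438 = 0.09361 K/W
R_hardwood = R_total − R_other = 0.04028 K/W
k = L/(R·A) = 0.205/(0.04028×30.9)

k ≈ 0.165 W/(m·K)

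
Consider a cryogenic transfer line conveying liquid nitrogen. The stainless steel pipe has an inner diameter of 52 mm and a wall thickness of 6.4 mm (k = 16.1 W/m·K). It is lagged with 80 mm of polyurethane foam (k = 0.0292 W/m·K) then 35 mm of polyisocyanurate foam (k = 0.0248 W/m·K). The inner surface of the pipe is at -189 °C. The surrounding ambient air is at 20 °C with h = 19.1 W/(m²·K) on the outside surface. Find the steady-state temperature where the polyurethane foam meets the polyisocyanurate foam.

Radial resistances (cylindrical: R_cond = ln(r_o/r_i)/(2πkL), R_conv = 1/(h·2πrL)):
R_stainless steel pipe wall = ln(32.4/26)/(2π×16.1×1) = 0.002175 K/W
R_polyurethane foam = ln(112.4/32.4)/(2π×0.0292×1) = 6.78 K/W
R_polyisocyanurate foam = ln(147.4/112.4)/(2π×0.0248×1) = 1.74 K/W
R_outer film = 1/(h_o·2πr_oL) = 1/(19.1×2π×0.1474×1) = 0.05653 K/W
R_total = 8.578 K/W
Q = ΔT/R_total = 209/8.578
Q = 24.4 W/m
T_interface = T_inner + Q·ΣR(inner→interface) = -189 + 24.4×6.782

T ≈ -23.8 °C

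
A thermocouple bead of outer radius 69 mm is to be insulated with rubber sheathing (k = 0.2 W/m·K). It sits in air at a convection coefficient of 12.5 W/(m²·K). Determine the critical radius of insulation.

For a sphere r_cr = 2k/h = 2×0.2/12.5
r_cr = 32 mm; since the bare radius (69 mm) is above r_cr, any added insulation will reduce heat loss.

r_cr ≈ 32 mm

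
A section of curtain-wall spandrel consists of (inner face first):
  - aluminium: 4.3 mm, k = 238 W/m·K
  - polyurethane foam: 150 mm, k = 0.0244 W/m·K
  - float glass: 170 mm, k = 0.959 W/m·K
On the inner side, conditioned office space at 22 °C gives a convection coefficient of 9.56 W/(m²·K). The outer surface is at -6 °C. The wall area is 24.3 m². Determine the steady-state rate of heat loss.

Series thermal resistances:
R_inner film = 1/(h_i·A) = 1/(9.56×24.3) = 0.004305 K/W
R_aluminium = L/(kA) = 0.0043/(238×24.3) = 7.435×10^-7 K/W
R_polyurethane foam = L/(kA) = 0.15/(0.0244×24.3) = 0.253 K/W
R_float glass = L/(kA) = 0.17/(0.959×24.3) = 0.007295 K/W
R_total = 0.2646 K/W
Q = ΔT / R_total = 28 / 0.2646

Q ≈ 106 W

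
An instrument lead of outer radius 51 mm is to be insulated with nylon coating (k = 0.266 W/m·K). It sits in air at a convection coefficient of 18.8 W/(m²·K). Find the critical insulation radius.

r_cr ≈ 14.1 mm

For a cylinder r_cr = k/h = 0.266/18.8
r_cr = 14.1 mm; since the bare radius (51 mm) is above r_cr, any added insulation will reduce heat loss.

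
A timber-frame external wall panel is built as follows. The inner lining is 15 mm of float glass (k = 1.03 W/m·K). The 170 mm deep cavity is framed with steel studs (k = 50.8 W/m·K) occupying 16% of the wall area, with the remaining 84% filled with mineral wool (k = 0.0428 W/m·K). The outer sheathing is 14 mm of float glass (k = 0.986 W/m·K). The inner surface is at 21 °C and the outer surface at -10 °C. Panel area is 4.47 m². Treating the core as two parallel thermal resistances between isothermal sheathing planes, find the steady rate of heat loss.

Q ≈ 2790 W

Sheathing layers in series; stud and cavity paths in parallel between them.
R_inner = 0.015/(1.03×4.47) = 0.003258 K/W
R_stud  = 0.17/(50.8×0.16×4.47) = 0.004679 K/W
R_cav   = 0.17/(0.0428×0.84×4.47) = 1.058 K/W
1/R_core = 1/R_stud + 1/R_cav → R_core = 0.004658 K/W
R_outer = 0.014/(0.986×4.47) = 0.003176 K/W
R_total = 0.01109 K/W
Q = ΔT/R_total = 31/0.01109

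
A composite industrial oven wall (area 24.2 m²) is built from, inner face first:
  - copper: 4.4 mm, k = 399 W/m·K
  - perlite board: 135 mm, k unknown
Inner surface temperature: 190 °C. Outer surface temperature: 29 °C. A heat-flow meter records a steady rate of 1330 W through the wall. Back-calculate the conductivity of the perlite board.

Series thermal resistances:
R_copper = L/(kA) = 0.0044/(399×24.2) = 4.557×10^-7 K/W
Sum of known resistances R_other = 4.557×10^-7 K/W
Total R = ΔT/Q = 161/1330 = 0.1211 K/W
R_perlite board = R_total − R_other = 0.1211 K/W
k = L/(R·A) = 0.135/(0.1211×24.2)

k ≈ 0.0461 W/(m·K)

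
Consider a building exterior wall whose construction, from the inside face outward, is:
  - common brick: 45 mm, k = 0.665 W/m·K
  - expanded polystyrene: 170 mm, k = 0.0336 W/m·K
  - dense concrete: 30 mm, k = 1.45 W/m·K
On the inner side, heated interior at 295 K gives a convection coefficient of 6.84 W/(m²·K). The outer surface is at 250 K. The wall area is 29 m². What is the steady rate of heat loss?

Q ≈ 247 W

Thermal resistances in series:
R_inner film = 1/(h_i·A) = 1/(6.84×29) = 0.005041 K/W
R_common brick = L/(kA) = 0.045/(0.665×29) = 0.002333 K/W
R_expanded polystyrene = L/(kA) = 0.17/(0.0336×29) = 0.1745 K/W
R_dense concrete = L/(kA) = 0.03/(1.45×29) = 7.134×10^-4 K/W
R_total = 0.1826 K/W
Q = ΔT / R_total = 45 / 0.1826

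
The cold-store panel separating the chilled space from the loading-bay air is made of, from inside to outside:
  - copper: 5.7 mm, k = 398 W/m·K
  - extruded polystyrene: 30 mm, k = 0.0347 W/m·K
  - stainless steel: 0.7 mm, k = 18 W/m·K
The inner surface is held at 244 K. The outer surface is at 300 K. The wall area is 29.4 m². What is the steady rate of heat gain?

Thermal resistances in series:
R_copper = L/(kA) = 0.0057/(398×29.4) = 4.871×10^-7 K/W
R_extruded polystyrene = L/(kA) = 0.03/(0.0347×29.4) = 0.02941 K/W
R_stainless steel = L/(kA) = 0.0007/(18×29.4) = 1.323×10^-6 K/W
R_total = 0.02941 K/W
Q = ΔT / R_total = 56 / 0.02941

Q ≈ 1900 W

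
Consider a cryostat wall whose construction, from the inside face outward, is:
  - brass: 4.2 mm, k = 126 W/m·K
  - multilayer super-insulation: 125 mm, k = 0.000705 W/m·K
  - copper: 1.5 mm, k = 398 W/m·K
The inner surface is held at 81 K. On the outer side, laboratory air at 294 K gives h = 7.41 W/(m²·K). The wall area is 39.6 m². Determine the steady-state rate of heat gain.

Using the resistance-network approach (series):
R_brass = L/(kA) = 0.0042/(126×39.6) = 8.418×10^-7 K/W
R_multilayer super-insulation = L/(kA) = 0.125/(0.000705×39.6) = 4.477 K/W
R_copper = L/(kA) = 0.0015/(398×39.6) = 9.517×10^-8 K/W
R_outer film = 1/(h_o·A) = 1/(7.41×39.6) = 0.003408 K/W
R_total = 4.481 K/W
Q = ΔT / R_total = 213 / 4.481

Q ≈ 47.5 W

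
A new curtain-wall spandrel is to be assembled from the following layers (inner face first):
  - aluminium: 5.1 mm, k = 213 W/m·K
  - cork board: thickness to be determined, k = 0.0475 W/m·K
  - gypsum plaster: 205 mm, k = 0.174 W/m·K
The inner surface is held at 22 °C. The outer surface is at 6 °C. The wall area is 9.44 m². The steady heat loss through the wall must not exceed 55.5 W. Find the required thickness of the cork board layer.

L ≈ 73.3 mm

Treating each layer as a thermal resistance in series:
R_aluminium = L/(kA) = 0.0051/(213×9.44) = 2.536×10^-6 K/W
R_gypsum plaster = L/(kA) = 0.205/(0.174×9.44) = 0.1248 K/W
Sum of the known resistances R_other = 0.1248 K/W
Required total resistance R_tot = ΔT/Q_allow = 16/55.5 = 0.2883 K/W
R_cork board = R_tot − R_other = 0.1635 K/W
L = R·k·A = 0.1635×0.0475×9.44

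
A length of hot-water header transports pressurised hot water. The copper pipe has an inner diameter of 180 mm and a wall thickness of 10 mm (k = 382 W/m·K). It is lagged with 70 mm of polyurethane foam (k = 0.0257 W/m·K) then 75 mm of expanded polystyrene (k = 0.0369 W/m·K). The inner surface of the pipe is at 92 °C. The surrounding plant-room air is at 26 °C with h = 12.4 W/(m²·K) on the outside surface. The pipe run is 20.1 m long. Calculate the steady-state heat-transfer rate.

Q ≈ 270 W

Cylindrical conduction, so R = ln(r₂/r₁)/(2πkL) per layer, in series:
R_copper pipe wall = ln(100/90)/(2π×382×20.1) = 2.184×10^-6 K/W
R_polyurethane foam = ln(170/100)/(2π×0.0257×20.1) = 0.1635 K/W
R_expanded polystyrene = ln(245/170)/(2π×0.0369×20.1) = 0.07842 K/W
R_outer film = 1/(h_o·2πr_oL) = 1/(12.4×2π×0.245×20.1) = 0.002606 K/W
R_total = 0.2445 K/W
Q = ΔT/R_total = 66/0.2445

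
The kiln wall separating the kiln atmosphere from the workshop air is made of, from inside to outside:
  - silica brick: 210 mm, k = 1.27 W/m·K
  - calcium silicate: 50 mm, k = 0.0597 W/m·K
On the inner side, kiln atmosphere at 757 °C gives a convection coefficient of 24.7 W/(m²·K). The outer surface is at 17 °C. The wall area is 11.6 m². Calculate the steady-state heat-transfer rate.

Q ≈ 8230 W

Series thermal resistances:
R_inner film = 1/(h_i·A) = 1/(24.7×11.6) = 0.00349 K/W
R_silica brick = L/(kA) = 0.21/(1.27×11.6) = 0.01425 K/W
R_calcium silicate = L/(kA) = 0.05/(0.0597×11.6) = 0.0722 K/W
R_total = 0.08994 K/W
Q = ΔT / R_total = 740 / 0.08994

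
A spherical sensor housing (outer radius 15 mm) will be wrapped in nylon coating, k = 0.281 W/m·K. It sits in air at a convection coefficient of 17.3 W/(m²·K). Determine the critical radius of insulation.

For a sphere r_cr = 2k/h = 2×0.281/17.3
r_cr = 32.5 mm; since the bare radius (15 mm) is below r_cr, adding a thin layer of insulation will *increase* heat loss.

r_cr ≈ 32.5 mm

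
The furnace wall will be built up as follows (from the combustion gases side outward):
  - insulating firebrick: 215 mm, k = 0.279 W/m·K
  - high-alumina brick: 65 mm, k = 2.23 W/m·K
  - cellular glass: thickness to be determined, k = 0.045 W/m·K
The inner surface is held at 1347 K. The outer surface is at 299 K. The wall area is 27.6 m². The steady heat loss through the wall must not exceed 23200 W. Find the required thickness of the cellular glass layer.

Using the resistance-network approach (series):
R_insulating firebrick = L/(kA) = 0.215/(0.279×27.6) = 0.02792 K/W
R_high-alumina brick = L/(kA) = 0.065/(2.23×27.6) = 0.001056 K/W
Sum of the known resistances R_other = 0.02898 K/W
Required total resistance R_tot = ΔT/Q_allow = 1048/23200 = 0.04517 K/W
R_cellular glass = R_tot − R_other = 0.0162 K/W
L = R·k·A = 0.0162×0.045×27.6

L ≈ 20.1 mm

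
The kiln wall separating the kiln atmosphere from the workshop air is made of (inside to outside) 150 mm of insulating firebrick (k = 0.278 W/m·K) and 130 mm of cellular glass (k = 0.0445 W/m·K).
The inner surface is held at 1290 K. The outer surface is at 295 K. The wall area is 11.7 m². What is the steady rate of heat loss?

Q ≈ 3360 W

Model the wall as resistances in series:
R_insulating firebrick = L/(kA) = 0.15/(0.278×11.7) = 0.04612 K/W
R_cellular glass = L/(kA) = 0.13/(0.0445×11.7) = 0.2497 K/W
R_total = 0.2958 K/W
Q = ΔT / R_total = 995 / 0.2958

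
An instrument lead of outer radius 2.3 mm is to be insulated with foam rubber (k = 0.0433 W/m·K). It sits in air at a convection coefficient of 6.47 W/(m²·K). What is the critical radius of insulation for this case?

For a cylinder r_cr = k/h = 0.0433/6.47
r_cr = 6.69 mm; since the bare radius (2.3 mm) is below r_cr, adding a thin layer of insulation will *increase* heat loss.

r_cr ≈ 6.69 mm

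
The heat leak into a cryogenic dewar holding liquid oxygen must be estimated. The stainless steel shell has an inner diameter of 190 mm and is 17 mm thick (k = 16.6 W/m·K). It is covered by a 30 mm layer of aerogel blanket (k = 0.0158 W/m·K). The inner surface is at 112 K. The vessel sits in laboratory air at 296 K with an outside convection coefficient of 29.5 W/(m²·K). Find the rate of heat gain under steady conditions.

Q ≈ 19.1 W

Spherical conduction: R = (1/r_in − 1/r_out)/(4πk) per layer; series-sum.
R_stainless steel shell = (1/0.095 − 1/0.112)/(4π×16.6) = 0.007659 K/W
R_aerogel blanket = (1/0.112 − 1/0.142)/(4π×0.0158) = 9.501 K/W
R_outer film = 1/(h·4πr_o²) = 1/(29.5×4π×0.142²) = 0.1338 K/W
R_total = 9.642 K/W
Q = ΔT/R_total = 184/9.642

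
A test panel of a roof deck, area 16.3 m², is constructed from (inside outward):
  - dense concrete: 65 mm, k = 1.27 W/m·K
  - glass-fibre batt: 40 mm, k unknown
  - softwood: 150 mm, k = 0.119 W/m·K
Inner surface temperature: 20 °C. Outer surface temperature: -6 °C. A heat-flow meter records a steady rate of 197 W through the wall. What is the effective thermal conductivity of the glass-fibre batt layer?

Using the resistance-network approach (series):
R_dense concrete = L/(kA) = 0.065/(1.27×16.3) = 0.00314 K/W
R_softwood = L/(kA) = 0.15/(0.119×16.3) = 0.07733 K/W
Sum of known resistances R_other = 0.08047 K/W
Total R = ΔT/Q = 26/197 = 0.132 K/W
R_glass-fibre batt = R_total − R_other = 0.05151 K/W
k = L/(R·A) = 0.04/(0.05151×16.3)

k ≈ 0.0476 W/(m·K)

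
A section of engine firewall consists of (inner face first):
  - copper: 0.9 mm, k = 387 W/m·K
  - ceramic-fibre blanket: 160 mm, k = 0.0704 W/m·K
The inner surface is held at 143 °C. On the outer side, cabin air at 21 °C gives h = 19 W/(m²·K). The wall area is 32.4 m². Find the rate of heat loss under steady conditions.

Thermal resistances in series:
R_copper = L/(kA) = 0.0009/(387×32.4) = 7.178×10^-8 K/W
R_ceramic-fibre blanket = L/(kA) = 0.16/(0.0704×32.4) = 0.07015 K/W
R_outer film = 1/(h_o·A) = 1/(19×32.4) = 0.001624 K/W
R_total = 0.07177 K/W
Q = ΔT / R_total = 122 / 0.07177

Q ≈ 1700 W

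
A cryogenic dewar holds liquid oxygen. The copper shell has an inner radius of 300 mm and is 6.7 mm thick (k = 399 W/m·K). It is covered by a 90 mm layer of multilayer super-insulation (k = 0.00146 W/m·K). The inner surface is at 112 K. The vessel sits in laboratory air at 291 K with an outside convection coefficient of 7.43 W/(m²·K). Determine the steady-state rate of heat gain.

Q ≈ 4.43 W

Spherical conduction: R = (1/r_in − 1/r_out)/(4πk) per layer; series-sum.
R_copper shell = (1/0.3 − 1/0.3067)/(4π×399) = 1.452×10^-5 K/W
R_multilayer super-insulation = (1/0.3067 − 1/0.3967)/(4π×0.00146) = 40.32 K/W
R_outer film = 1/(h·4πr_o²) = 1/(7.43×4π×0.3967²) = 0.06806 K/W
R_total = 40.39 K/W
Q = ΔT/R_total = 179/40.39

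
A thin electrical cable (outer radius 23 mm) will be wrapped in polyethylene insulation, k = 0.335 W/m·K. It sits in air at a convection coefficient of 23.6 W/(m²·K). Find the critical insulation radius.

For a cylinder r_cr = k/h = 0.335/23.6
r_cr = 14.2 mm; since the bare radius (23 mm) is above r_cr, any added insulation will reduce heat loss.

r_cr ≈ 14.2 mm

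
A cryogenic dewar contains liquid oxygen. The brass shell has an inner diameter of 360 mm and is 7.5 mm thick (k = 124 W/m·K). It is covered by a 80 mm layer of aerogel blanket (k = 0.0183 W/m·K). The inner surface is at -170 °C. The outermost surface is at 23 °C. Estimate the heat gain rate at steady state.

Spherical conduction: R = (1/r_in − 1/r_out)/(4πk) per layer; series-sum.
R_brass shell = (1/0.18 − 1/0.1875)/(4π×124) = 1.426×10^-4 K/W
R_aerogel blanket = (1/0.1875 − 1/0.2675)/(4π×0.0183) = 6.936 K/W
R_total = 6.936 K/W
Q = ΔT/R_total = 193/6.936

Q ≈ 27.8 W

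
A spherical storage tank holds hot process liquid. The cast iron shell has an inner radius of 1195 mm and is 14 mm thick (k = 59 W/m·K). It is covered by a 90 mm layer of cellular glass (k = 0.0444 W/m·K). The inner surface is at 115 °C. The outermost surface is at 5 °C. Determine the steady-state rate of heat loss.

Q ≈ 1070 W

Spherical conduction: R = (1/r_in − 1/r_out)/(4πk) per layer; series-sum.
R_cast iron shell = (1/1.195 − 1/1.209)/(4π×59) = 1.307×10^-5 K/W
R_cellular glass = (1/1.209 − 1/1.299)/(4π×0.0444) = 0.1027 K/W
R_total = 0.1027 K/W
Q = ΔT/R_total = 110/0.1027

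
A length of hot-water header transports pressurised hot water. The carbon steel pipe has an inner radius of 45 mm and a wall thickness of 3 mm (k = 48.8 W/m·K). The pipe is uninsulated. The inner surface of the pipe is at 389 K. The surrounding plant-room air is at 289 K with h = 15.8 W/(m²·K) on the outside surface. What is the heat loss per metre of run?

q′ ≈ 476 W/m

Treating each annulus and film as a series resistance:
R_carbon steel pipe wall = ln(48/45)/(2π×48.8×1) = 2.105×10^-4 K/W
R_outer film = 1/(h_o·2πr_oL) = 1/(15.8×2π×0.048×1) = 0.2099 K/W
R_total = 0.2101 K/W
Q = ΔT/R_total = 100/0.2101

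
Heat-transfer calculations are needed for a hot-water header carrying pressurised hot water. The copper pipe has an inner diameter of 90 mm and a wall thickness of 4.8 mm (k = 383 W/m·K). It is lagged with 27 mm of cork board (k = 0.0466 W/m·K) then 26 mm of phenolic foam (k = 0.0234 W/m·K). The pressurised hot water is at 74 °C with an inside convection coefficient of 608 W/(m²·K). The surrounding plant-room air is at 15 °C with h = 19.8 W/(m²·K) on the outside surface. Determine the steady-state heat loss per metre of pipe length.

Treating each annulus and film as a series resistance:
R_inner film = 1/(h_i·2πr₁L) = 1/(608×2π×0.045×1) = 0.005817 K/W
R_copper pipe wall = ln(49.8/45)/(2π×383×1) = 4.212×10^-5 K/W
R_cork board = ln(76.8/49.8)/(2π×0.0466×1) = 1.479 K/W
R_phenolic foam = ln(102.8/76.8)/(2π×0.0234×1) = 1.983 K/W
R_outer film = 1/(h_o·2πr_oL) = 1/(19.8×2π×0.1028×1) = 0.07819 K/W
R_total = 3.547 K/W
Q = ΔT/R_total = 59/3.547

q′ ≈ 16.6 W/m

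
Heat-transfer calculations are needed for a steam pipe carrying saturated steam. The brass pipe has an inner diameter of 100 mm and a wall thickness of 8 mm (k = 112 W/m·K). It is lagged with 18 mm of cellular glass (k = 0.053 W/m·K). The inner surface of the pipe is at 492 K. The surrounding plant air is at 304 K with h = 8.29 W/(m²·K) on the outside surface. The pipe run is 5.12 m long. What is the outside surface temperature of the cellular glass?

T ≈ 349 K

Per-layer cylindrical resistances, series-summed:
R_brass pipe wall = ln(58/50)/(2π×112×5.12) = 4.119×10^-5 K/W
R_cellular glass = ln(76/58)/(2π×0.053×5.12) = 0.1585 K/W
R_outer film = 1/(h_o·2πr_oL) = 1/(8.29×2π×0.076×5.12) = 0.04934 K/W
R_total = 0.2079 K/W
Q = ΔT/R_total = 188/0.2079
Q = 904 W
T_interface = T_inner − Q·ΣR(inner→interface) = 492 − 904×0.1586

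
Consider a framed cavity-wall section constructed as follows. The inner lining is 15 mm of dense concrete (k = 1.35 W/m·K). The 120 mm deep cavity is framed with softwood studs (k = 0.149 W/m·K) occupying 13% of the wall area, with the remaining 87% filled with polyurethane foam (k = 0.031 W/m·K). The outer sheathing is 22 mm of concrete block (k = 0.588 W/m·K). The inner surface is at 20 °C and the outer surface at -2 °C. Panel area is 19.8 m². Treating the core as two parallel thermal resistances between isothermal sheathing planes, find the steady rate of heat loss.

Q ≈ 165 W

Sheathing layers in series; stud and cavity paths in parallel between them.
R_inner = 0.015/(1.35×19.8) = 5.612×10^-4 K/W
R_stud  = 0.12/(0.149×0.13×19.8) = 0.3129 K/W
R_cav   = 0.12/(0.031×0.87×19.8) = 0.2247 K/W
1/R_core = 1/R_stud + 1/R_cav → R_core = 0.1308 K/W
R_outer = 0.022/(0.588×19.8) = 0.00189 K/W
R_total = 0.1332 K/W
Q = ΔT/R_total = 22/0.1332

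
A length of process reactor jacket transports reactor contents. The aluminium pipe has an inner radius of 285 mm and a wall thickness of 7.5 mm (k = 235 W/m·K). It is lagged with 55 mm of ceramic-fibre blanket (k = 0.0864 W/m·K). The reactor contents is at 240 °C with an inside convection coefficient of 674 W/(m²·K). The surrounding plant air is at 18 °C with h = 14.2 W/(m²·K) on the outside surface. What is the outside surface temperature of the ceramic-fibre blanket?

T ≈ 38.4 °C

Cylindrical conduction, so R = ln(r₂/r₁)/(2πkL) per layer, in series:
R_inner film = 1/(h_i·2πr₁L) = 1/(674×2π×0.285×1) = 8.285×10^-4 K/W
R_aluminium pipe wall = ln(292.5/285)/(2π×235×1) = 1.759×10^-5 K/W
R_ceramic-fibre blanket = ln(347.5/292.5)/(2π×0.0864×1) = 0.3174 K/W
R_outer film = 1/(h_o·2πr_oL) = 1/(14.2×2π×0.3475×1) = 0.03225 K/W
R_total = 0.3505 K/W
Q = ΔT/R_total = 222/0.3505
Q = 633 W/m
T_interface = T_inner − Q·ΣR(inner→interface) = 240 − 633×0.3182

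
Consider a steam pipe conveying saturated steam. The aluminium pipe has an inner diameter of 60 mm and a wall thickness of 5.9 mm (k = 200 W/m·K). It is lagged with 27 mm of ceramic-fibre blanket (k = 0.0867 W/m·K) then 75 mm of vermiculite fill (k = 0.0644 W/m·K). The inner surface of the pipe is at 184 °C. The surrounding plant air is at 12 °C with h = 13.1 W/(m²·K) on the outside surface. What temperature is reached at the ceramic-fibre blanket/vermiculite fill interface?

T ≈ 126 °C

For a radial system each layer contributes R = ln(r_out/r_in)/(2πkL); films add R = 1/(hA).
R_aluminium pipe wall = ln(35.9/30)/(2π×200×1) = 1.429×10^-4 K/W
R_ceramic-fibre blanket = ln(62.9/35.9)/(2π×0.0867×1) = 1.029 K/W
R_vermiculite fill = ln(137.9/62.9)/(2π×0.0644×1) = 1.94 K/W
R_outer film = 1/(h_o·2πr_oL) = 1/(13.1×2π×0.1379×1) = 0.0881 K/W
R_total = 3.058 K/W
Q = ΔT/R_total = 172/3.058
Q = 56.3 W/m
T_interface = T_inner − Q·ΣR(inner→interface) = 184 − 56.3×1.03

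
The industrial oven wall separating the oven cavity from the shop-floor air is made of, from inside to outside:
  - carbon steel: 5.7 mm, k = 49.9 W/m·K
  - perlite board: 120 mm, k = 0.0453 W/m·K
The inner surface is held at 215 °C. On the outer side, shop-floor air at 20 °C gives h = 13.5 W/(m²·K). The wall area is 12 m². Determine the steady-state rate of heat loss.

Using the resistance-network approach (series):
R_carbon steel = L/(kA) = 0.0057/(49.9×12) = 9.519×10^-6 K/W
R_perlite board = L/(kA) = 0.12/(0.0453×12) = 0.2208 K/W
R_outer film = 1/(h_o·A) = 1/(13.5×12) = 0.006173 K/W
R_total = 0.2269 K/W
Q = ΔT / R_total = 195 / 0.2269

Q ≈ 859 W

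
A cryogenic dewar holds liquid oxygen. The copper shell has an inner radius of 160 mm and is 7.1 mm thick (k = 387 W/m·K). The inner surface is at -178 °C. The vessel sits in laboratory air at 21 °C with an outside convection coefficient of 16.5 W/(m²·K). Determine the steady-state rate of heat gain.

For a spherical shell R = (1/r₁ − 1/r₂)/(4πk); film R = 1/(h·4πr²). In series:
R_copper shell = (1/0.16 − 1/0.1671)/(4π×387) = 5.461×10^-5 K/W
R_outer film = 1/(h·4πr_o²) = 1/(16.5×4π×0.1671²) = 0.1727 K/W
R_total = 0.1728 K/W
Q = ΔT/R_total = 199/0.1728

Q ≈ 1150 W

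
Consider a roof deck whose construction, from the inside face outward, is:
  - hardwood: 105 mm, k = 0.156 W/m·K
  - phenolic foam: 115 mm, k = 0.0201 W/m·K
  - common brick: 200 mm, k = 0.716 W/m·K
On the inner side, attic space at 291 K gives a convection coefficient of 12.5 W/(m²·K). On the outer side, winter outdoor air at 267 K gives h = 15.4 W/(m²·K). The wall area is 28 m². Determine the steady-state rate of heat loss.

Q ≈ 98.6 W

Treating each layer as a thermal resistance in series:
R_inner film = 1/(h_i·A) = 1/(12.5×28) = 0.002857 K/W
R_hardwood = L/(kA) = 0.105/(0.156×28) = 0.02404 K/W
R_phenolic foam = L/(kA) = 0.115/(0.0201×28) = 0.2043 K/W
R_common brick = L/(kA) = 0.2/(0.716×28) = 0.009976 K/W
R_outer film = 1/(h_o·A) = 1/(15.4×28) = 0.002319 K/W
R_total = 0.2435 K/W
Q = ΔT / R_total = 24 / 0.2435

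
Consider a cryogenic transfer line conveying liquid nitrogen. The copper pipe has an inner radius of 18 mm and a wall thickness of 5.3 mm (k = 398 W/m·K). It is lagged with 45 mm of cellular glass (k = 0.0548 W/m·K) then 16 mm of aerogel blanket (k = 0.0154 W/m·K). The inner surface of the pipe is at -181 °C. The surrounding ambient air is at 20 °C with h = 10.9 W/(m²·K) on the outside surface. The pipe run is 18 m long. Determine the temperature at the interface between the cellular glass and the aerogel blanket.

T ≈ -66.3 °C

Per-layer cylindrical resistances, series-summed:
R_copper pipe wall = ln(23.3/18)/(2π×398×18) = 5.734×10^-6 K/W
R_cellular glass = ln(68.3/23.3)/(2π×0.0548×18) = 0.1735 K/W
R_aerogel blanket = ln(84.3/68.3)/(2π×0.0154×18) = 0.1208 K/W
R_outer film = 1/(h_o·2πr_oL) = 1/(10.9×2π×0.0843×18) = 0.009623 K/W
R_total = 0.304 K/W
Q = ΔT/R_total = 201/0.304
Q = 661 W
T_interface = T_inner + Q·ΣR(inner→interface) = -181 + 661×0.1735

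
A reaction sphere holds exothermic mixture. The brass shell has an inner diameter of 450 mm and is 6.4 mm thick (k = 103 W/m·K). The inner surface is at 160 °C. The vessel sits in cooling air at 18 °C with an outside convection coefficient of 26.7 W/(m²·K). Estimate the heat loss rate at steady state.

Q ≈ 2550 W

For a spherical shell R = (1/r₁ − 1/r₂)/(4πk); film R = 1/(h·4πr²). In series:
R_brass shell = (1/0.225 − 1/0.2314)/(4π×103) = 9.497×10^-5 K/W
R_outer film = 1/(h·4πr_o²) = 1/(26.7×4π×0.2314²) = 0.05566 K/W
R_total = 0.05576 K/W
Q = ΔT/R_total = 142/0.05576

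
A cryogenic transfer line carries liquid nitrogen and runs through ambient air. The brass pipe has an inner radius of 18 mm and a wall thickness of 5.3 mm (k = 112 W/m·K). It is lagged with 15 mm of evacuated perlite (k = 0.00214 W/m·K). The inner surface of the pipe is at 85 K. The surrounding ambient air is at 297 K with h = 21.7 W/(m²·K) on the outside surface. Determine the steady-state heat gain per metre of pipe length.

For a radial system each layer contributes R = ln(r_out/r_in)/(2πkL); films add R = 1/(hA).
R_brass pipe wall = ln(23.3/18)/(2π×112×1) = 3.667×10^-4 K/W
R_evacuated perlite = ln(38.3/23.3)/(2π×0.00214×1) = 36.96 K/W
R_outer film = 1/(h_o·2πr_oL) = 1/(21.7×2π×0.0383×1) = 0.1915 K/W
R_total = 37.15 K/W
Q = ΔT/R_total = 212/37.15

q′ ≈ 5.71 W/m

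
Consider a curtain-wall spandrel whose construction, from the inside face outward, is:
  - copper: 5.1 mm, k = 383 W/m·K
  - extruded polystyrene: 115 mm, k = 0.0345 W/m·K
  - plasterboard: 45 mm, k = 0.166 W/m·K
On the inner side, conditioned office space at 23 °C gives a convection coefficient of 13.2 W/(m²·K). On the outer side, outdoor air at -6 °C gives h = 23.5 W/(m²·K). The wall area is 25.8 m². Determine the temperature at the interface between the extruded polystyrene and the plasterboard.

Model the wall as resistances in series:
R_inner film = 1/(h_i·A) = 1/(13.2×25.8) = 0.002936 K/W
R_copper = L/(kA) = 0.0051/(383×25.8) = 5.161×10^-7 K/W
R_extruded polystyrene = L/(kA) = 0.115/(0.0345×25.8) = 0.1292 K/W
R_plasterboard = L/(kA) = 0.045/(0.166×25.8) = 0.01051 K/W
R_outer film = 1/(h_o·A) = 1/(23.5×25.8) = 0.001649 K/W
R_total = 0.1443 K/W;  Q = ΔT/R_total = 29/0.1443 = 201 W
T_interface = T_inner − Q·ΣR(inner→interface) = 23 − 201×0.1321

T ≈ -3.56 °C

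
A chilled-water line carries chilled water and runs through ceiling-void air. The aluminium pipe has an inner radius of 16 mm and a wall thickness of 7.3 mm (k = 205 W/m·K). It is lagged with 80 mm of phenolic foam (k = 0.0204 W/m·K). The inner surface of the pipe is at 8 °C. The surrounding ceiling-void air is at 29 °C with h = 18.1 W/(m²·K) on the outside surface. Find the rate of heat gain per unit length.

Cylindrical conduction, so R = ln(r₂/r₁)/(2πkL) per layer, in series:
R_aluminium pipe wall = ln(23.3/16)/(2π×205×1) = 2.918×10^-4 K/W
R_phenolic foam = ln(103.3/23.3)/(2π×0.0204×1) = 11.62 K/W
R_outer film = 1/(h_o·2πr_oL) = 1/(18.1×2π×0.1033×1) = 0.08512 K/W
R_total = 11.7 K/W
Q = ΔT/R_total = 21/11.7

q′ ≈ 1.79 W/m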